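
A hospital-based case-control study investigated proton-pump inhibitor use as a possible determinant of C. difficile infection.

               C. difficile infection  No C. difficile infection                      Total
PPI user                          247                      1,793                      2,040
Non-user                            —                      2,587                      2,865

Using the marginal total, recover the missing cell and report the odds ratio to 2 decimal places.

1.28

The missing cell is in the unexposed row: 2865 − 2587 = 278.
So a = 247, b = 1793, c = 278, d = 2587.
OR = (a·d)/(b·c) = (247 × 2587) / (1793 × 278) = 638989 / 498454 = 1.28194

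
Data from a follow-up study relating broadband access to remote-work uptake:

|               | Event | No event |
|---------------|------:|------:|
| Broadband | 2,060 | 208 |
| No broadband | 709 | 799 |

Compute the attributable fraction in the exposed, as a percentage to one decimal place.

48.2

Cells: a = 2060, b = 208, c = 709, d = 799.
Risk in exposed = 2060/2268 = 0.90829; risk in unexposed = 709/1508 = 0.47016.
RR = 0.90829/0.47016 = 1.93188
AR% = (RR − 1)/RR × 100 = (1.93188 − 1)/1.93188 × 100 = 48.2368%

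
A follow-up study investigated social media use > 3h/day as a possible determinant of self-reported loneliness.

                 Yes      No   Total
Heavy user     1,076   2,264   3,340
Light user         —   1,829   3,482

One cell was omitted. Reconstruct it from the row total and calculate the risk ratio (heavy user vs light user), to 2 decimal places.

The missing cell is in the unexposed row: 3482 − 1829 = 1653.
So a = 1076, b = 2264, c = 1653, d = 1829.
RR = [a/(a+b)] / [c/(c+d)] = (1076/3340) / (1653/3482) = 0.32216/0.47473 = 0.67861

0.68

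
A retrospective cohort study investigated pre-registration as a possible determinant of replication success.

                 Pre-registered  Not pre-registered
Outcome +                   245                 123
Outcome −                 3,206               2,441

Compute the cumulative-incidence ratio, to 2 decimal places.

1.48

Reading the table with exposure as columns: a = 245 (Pre-registered, case), b = 3206 (Pre-registered, non-case), c = 123 (Not pre-registered, case), d = 2441.
Risk in exposed = 245/3451 = 0.07099; risk in unexposed = 123/2564 = 0.04797.
RR = 0.07099 / 0.04797 = 1.47991
The risk among the exposed is 1.48 times that among the unexposed.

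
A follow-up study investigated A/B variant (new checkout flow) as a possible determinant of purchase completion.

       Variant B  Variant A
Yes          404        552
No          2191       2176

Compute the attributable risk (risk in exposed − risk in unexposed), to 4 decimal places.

Reading the table with exposure as columns: a = 404 (Variant B, case), b = 2191 (Variant B, non-case), c = 552 (Variant A, case), d = 2176.
Risk in exposed = 404/2595 = 0.155684; risk in unexposed = 552/2728 = 0.202346.
Risk difference = 0.155684 − 0.202346 = -0.046662

-0.0467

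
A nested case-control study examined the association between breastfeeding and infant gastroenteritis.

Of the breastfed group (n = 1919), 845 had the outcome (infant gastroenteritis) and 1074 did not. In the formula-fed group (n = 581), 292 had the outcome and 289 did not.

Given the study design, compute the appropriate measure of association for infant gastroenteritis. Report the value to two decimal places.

0.78

From the description: a = 845, b = 1074, c = 292, d = 289.
This is a nested case-control study: participants were sampled on outcome status, so risks in the source population cannot be estimated directly — relative risk is not valid here. The odds ratio is the appropriate measure.
OR = (a·d)/(b·c) = (845 × 289) / (1074 × 292) = 244205 / 313608 = 0.77870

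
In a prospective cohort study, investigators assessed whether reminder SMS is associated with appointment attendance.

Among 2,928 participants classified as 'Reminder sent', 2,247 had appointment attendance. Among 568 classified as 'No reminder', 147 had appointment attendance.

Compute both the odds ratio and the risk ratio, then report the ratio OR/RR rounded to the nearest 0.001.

From the description: a = 2247, b = 681, c = 147, d = 421.
OR = (2247·421)/(681·147) = 945987/100107 = 9.44976
Risk in exposed = 2247/2928 = 0.76742; risk in unexposed = 147/568 = 0.25880; RR = 2.96526
OR/RR = 9.44976 / 2.96526 = 3.18682
The outcome is not rare, so the OR lies further from 1 than the RR.

3.187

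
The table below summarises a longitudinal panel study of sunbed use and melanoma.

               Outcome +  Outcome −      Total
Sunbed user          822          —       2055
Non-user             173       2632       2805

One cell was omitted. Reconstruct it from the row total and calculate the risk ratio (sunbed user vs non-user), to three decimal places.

The missing cell is in the exposed row: 2055 − 822 = 1233.
So a = 822, b = 1233, c = 173, d = 2632.
RR = [a/(a+b)] / [c/(c+d)] = (822/2055) / (173/2805) = 0.40000/0.06168 = 6.48555

6.486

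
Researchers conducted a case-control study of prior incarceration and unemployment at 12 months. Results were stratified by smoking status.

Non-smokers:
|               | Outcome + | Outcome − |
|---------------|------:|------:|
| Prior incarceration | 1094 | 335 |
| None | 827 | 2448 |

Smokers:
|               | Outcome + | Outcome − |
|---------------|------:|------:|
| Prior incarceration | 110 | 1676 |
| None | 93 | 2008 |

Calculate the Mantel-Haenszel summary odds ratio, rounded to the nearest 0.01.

OR_MH = Σ(aᵢdᵢ/nᵢ) / Σ(bᵢcᵢ/nᵢ), where nᵢ is the stratum total.
Stratum 1 (Non-smokers): n = 4704; a·d/n = 1094·2448/4704 = 569.3265; b·c/n = 335·827/4704 = 58.8956
Stratum 2 (Smokers): n = 3887; a·d/n = 110·2008/3887 = 56.8253; b·c/n = 1676·93/3887 = 40.0998
OR_MH = (569.3265 + 56.8253) / (58.8956 + 40.0998) = 626.1518 / 98.9954 = 6.32506

6.33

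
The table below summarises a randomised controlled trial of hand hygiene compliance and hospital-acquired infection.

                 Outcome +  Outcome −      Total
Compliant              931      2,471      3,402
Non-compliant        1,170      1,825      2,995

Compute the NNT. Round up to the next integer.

9

Risk in treated group = 931/3402 = 0.27366; risk in control = 1170/2995 = 0.39065.
Absolute risk reduction = 0.39065 − 0.27366 = 0.11699
NNT = 1 / ARR = 1 / 0.11699 = 8.548 → round up → 9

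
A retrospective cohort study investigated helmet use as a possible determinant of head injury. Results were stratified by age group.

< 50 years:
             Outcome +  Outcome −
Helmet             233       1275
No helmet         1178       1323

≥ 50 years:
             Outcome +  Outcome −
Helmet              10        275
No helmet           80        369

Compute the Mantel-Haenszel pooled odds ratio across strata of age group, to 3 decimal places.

0.202

OR_MH = Σ(aᵢdᵢ/nᵢ) / Σ(bᵢcᵢ/nᵢ), where nᵢ is the stratum total.
Stratum 1 (< 50 years): n = 4009; a·d/n = 233·1323/4009 = 76.8917; b·c/n = 1275·1178/4009 = 374.6445
Stratum 2 (≥ 50 years): n = 734; a·d/n = 10·369/734 = 5.0272; b·c/n = 275·80/734 = 29.9728
OR_MH = (76.8917 + 5.0272) / (374.6445 + 29.9728) = 81.9190 / 404.6173 = 0.20246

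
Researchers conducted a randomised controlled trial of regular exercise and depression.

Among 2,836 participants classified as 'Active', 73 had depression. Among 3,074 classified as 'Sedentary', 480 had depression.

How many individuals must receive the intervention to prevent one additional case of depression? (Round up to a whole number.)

Risk in treated group = 73/2836 = 0.02574; risk in control = 480/3074 = 0.15615.
Absolute risk reduction = 0.15615 − 0.02574 = 0.13041
NNT = 1 / ARR = 1 / 0.13041 = 7.668 → round up → 8

8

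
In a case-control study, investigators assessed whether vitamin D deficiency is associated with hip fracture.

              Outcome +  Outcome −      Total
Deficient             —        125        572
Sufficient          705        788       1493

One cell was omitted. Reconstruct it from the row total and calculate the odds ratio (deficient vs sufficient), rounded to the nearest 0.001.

3.997

The missing cell is in the exposed row: 572 − 125 = 447.
So a = 447, b = 125, c = 705, d = 788.
OR = (a·d)/(b·c) = (447 × 788) / (125 × 705) = 352236 / 88125 = 3.99700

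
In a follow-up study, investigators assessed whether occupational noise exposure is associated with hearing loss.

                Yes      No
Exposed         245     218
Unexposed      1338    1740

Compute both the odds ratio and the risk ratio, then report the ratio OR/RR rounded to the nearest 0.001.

1.201

Cells: a = 245, b = 218, c = 1338, d = 1740.
OR = (245·1740)/(218·1338) = 426300/291684 = 1.46151
Risk in exposed = 245/463 = 0.52916; risk in unexposed = 1338/3078 = 0.43470; RR = 1.21730
OR/RR = 1.46151 / 1.21730 = 1.20062
The outcome is not rare, so the OR lies further from 1 than the RR.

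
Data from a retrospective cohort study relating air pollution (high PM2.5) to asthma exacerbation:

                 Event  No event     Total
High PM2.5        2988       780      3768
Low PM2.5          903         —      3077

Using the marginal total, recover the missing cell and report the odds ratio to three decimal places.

9.223

The missing cell is in the unexposed row: 3077 − 903 = 2174.
So a = 2988, b = 780, c = 903, d = 2174.
OR = (a·d)/(b·c) = (2988 × 2174) / (780 × 903) = 6495912 / 704340 = 9.22269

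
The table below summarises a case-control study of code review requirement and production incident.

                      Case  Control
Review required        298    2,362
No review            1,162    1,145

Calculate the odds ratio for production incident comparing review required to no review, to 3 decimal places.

0.124

Cells: a = 298, b = 2362, c = 1162, d = 1145.
OR = (a·d)/(b·c) = (298 × 1145) / (2362 × 1162) = 341210 / 2744644 = 0.12432
Exposure is associated with lower odds of production incident (OR = 0.12 < 1).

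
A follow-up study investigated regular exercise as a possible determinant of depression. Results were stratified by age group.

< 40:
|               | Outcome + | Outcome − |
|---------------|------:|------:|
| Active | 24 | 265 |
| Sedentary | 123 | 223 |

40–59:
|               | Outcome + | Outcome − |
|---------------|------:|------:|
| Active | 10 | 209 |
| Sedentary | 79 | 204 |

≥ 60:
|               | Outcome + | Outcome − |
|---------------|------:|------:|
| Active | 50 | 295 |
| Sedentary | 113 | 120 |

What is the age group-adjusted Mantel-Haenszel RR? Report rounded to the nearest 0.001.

RR_MH = Σ(aᵢ·n₀ᵢ/nᵢ) / Σ(cᵢ·n₁ᵢ/nᵢ), with n₁ᵢ = aᵢ+bᵢ (exposed), n₀ᵢ = cᵢ+dᵢ (unexposed), nᵢ = n₁ᵢ+n₀ᵢ.
Stratum 1 (< 40): n₁ = 289, n₀ = 346, n = 635; a·n₀/n = 24·346/635 = 13.0772; c·n₁/n = 123·289/635 = 55.9795
Stratum 2 (40–59): n₁ = 219, n₀ = 283, n = 502; a·n₀/n = 10·283/502 = 5.6375; c·n₁/n = 79·219/502 = 34.4641
Stratum 3 (≥ 60): n₁ = 345, n₀ = 233, n = 578; a·n₀/n = 50·233/578 = 20.1557; c·n₁/n = 113·345/578 = 67.4481
RR_MH = (13.0772 + 5.6375 + 20.1557) / (55.9795 + 34.4641 + 67.4481) = 38.8703 / 157.8918 = 0.24618

0.246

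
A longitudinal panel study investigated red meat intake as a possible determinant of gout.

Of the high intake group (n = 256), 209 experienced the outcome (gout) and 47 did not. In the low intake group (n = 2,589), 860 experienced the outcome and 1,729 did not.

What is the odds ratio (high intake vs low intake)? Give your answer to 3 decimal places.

8.940

From the description: a = 209, b = 47, c = 860, d = 1729.
OR = (a·d)/(b·c) = (209 × 1729) / (47 × 860) = 361361 / 40420 = 8.94015
The odds of gout are about 8.94 times as high in the high intake group.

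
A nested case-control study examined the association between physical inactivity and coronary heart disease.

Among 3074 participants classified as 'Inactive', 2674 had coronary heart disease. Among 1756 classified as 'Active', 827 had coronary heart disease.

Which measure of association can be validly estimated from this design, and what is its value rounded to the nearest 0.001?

7.510

From the description: a = 2674, b = 400, c = 827, d = 929.
This is a nested case-control study: participants were sampled on outcome status, so risks in the source population cannot be estimated directly — relative risk is not valid here. The odds ratio is the appropriate measure.
OR = (a·d)/(b·c) = (2674 × 929) / (400 × 827) = 2484146 / 330800 = 7.50951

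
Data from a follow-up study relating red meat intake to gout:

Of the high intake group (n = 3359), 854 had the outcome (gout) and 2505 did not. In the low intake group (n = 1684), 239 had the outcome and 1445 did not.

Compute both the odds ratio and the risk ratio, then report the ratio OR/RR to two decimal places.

1.15

From the description: a = 854, b = 2505, c = 239, d = 1445.
OR = (854·1445)/(2505·239) = 1234030/598695 = 2.06120
Risk in exposed = 854/3359 = 0.25424; risk in unexposed = 239/1684 = 0.14192; RR = 1.79140
OR/RR = 2.06120 / 1.79140 = 1.15061
The outcome is not rare, so the OR lies further from 1 than the RR.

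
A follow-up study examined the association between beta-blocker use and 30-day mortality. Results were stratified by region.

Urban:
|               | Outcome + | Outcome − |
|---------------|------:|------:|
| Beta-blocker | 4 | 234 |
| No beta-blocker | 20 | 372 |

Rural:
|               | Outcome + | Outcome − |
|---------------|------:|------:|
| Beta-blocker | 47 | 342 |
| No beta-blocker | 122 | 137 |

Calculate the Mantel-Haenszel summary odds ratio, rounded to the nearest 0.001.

OR_MH = Σ(aᵢdᵢ/nᵢ) / Σ(bᵢcᵢ/nᵢ), where nᵢ is the stratum total.
Stratum 1 (Urban): n = 630; a·d/n = 4·372/630 = 2.3619; b·c/n = 234·20/630 = 7.4286
Stratum 2 (Rural): n = 648; a·d/n = 47·137/648 = 9.9367; b·c/n = 342·122/648 = 64.3889
OR_MH = (2.3619 + 9.9367) / (7.4286 + 64.3889) = 12.2986 / 71.8175 = 0.17125

0.171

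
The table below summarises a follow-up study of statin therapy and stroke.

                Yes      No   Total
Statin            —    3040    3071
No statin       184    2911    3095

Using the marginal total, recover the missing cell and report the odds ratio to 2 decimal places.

0.16

The missing cell is in the exposed row: 3071 − 3040 = 31.
So a = 31, b = 3040, c = 184, d = 2911.
OR = (a·d)/(b·c) = (31 × 2911) / (3040 × 184) = 90241 / 559360 = 0.16133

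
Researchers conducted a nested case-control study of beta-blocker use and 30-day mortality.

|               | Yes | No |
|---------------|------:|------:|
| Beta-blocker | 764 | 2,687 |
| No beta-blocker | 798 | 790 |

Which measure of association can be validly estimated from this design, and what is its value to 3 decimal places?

0.281

Cells: a = 764, b = 2687, c = 798, d = 790.
This is a nested case-control study: participants were sampled on outcome status, so risks in the source population cannot be estimated directly — relative risk is not valid here. The odds ratio is the appropriate measure.
OR = (a·d)/(b·c) = (764 × 790) / (2687 × 798) = 603560 / 2144226 = 0.28148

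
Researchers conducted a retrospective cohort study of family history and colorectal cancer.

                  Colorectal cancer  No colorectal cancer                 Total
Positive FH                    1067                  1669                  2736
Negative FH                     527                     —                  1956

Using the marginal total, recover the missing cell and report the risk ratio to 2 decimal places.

The missing cell is in the unexposed row: 1956 − 527 = 1429.
So a = 1067, b = 1669, c = 527, d = 1429.
RR = [a/(a+b)] / [c/(c+d)] = (1067/2736) / (527/1956) = 0.38999/0.26943 = 1.44746

1.45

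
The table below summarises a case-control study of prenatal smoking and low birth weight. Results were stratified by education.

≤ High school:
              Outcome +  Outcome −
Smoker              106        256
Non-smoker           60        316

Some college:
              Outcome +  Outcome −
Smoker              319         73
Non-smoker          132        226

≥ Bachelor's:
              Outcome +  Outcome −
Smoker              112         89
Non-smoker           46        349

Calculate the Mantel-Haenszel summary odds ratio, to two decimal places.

OR_MH = Σ(aᵢdᵢ/nᵢ) / Σ(bᵢcᵢ/nᵢ), where nᵢ is the stratum total.
Stratum 1 (≤ High school): n = 738; a·d/n = 106·316/738 = 45.3875; b·c/n = 256·60/738 = 20.8130
Stratum 2 (Some college): n = 750; a·d/n = 319·226/750 = 96.1253; b·c/n = 73·132/750 = 12.8480
Stratum 3 (≥ Bachelor's): n = 596; a·d/n = 112·349/596 = 65.5839; b·c/n = 89·46/596 = 6.8691
OR_MH = (45.3875 + 96.1253 + 65.5839) / (20.8130 + 12.8480 + 6.8691) = 207.0968 / 40.5301 = 5.10970

5.11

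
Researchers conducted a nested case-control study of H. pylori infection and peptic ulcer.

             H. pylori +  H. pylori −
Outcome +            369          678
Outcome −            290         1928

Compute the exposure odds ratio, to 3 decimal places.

3.618

Reading the table with exposure as columns: a = 369 (H. pylori +, case), b = 290 (H. pylori +, non-case), c = 678 (H. pylori −, case), d = 1928.
OR = (a·d)/(b·c) = (369 × 1928) / (290 × 678) = 711432 / 196620 = 3.61831
The odds of peptic ulcer are about 3.62 times as high in the h. pylori + group.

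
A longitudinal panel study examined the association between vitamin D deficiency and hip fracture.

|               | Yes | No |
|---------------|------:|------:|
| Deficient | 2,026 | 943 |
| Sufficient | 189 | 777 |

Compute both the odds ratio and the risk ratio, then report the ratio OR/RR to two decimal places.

Cells: a = 2026, b = 943, c = 189, d = 777.
OR = (2026·777)/(943·189) = 1574202/178227 = 8.83257
Risk in exposed = 2026/2969 = 0.68238; risk in unexposed = 189/966 = 0.19565; RR = 3.48774
OR/RR = 8.83257 / 3.48774 = 2.53246
The outcome is not rare, so the OR lies further from 1 than the RR.

2.53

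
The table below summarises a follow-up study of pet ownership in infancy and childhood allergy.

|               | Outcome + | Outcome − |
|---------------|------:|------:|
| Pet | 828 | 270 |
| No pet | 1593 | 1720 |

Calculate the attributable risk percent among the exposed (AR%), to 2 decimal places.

36.24

Cells: a = 828, b = 270, c = 1593, d = 1720.
Risk in exposed = 828/1098 = 0.75410; risk in unexposed = 1593/3313 = 0.48083.
RR = 0.75410/0.48083 = 1.56832
AR% = (RR − 1)/RR × 100 = (1.56832 − 1)/1.56832 × 100 = 36.2374%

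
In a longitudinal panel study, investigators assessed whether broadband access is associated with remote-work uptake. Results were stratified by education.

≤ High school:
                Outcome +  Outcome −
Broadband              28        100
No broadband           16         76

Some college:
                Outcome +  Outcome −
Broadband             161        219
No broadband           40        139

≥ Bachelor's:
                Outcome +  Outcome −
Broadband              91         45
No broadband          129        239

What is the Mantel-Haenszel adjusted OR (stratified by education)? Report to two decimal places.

OR_MH = Σ(aᵢdᵢ/nᵢ) / Σ(bᵢcᵢ/nᵢ), where nᵢ is the stratum total.
Stratum 1 (≤ High school): n = 220; a·d/n = 28·76/220 = 9.6727; b·c/n = 100·16/220 = 7.2727
Stratum 2 (Some college): n = 559; a·d/n = 161·139/559 = 40.0340; b·c/n = 219·40/559 = 15.6708
Stratum 3 (≥ Bachelor's): n = 504; a·d/n = 91·239/504 = 43.1528; b·c/n = 45·129/504 = 11.5179
OR_MH = (9.6727 + 40.0340 + 43.1528) / (7.2727 + 15.6708 + 11.5179) = 92.8595 / 34.4614 = 2.69459

2.69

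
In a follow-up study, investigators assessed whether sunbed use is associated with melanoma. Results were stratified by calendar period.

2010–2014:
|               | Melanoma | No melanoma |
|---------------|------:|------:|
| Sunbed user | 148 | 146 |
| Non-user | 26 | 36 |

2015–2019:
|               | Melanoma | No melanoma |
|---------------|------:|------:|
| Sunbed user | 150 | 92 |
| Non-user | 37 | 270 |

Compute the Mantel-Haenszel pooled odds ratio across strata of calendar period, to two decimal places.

OR_MH = Σ(aᵢdᵢ/nᵢ) / Σ(bᵢcᵢ/nᵢ), where nᵢ is the stratum total.
Stratum 1 (2010–2014): n = 356; a·d/n = 148·36/356 = 14.9663; b·c/n = 146·26/356 = 10.6629
Stratum 2 (2015–2019): n = 549; a·d/n = 150·270/549 = 73.7705; b·c/n = 92·37/549 = 6.2004
OR_MH = (14.9663 + 73.7705) / (10.6629 + 6.2004) = 88.7368 / 16.8633 = 5.26213

5.26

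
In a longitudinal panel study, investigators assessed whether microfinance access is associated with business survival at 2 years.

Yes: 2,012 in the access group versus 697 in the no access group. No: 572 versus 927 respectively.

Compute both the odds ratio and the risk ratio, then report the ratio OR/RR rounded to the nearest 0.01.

2.58

From the description: a = 2012, b = 572, c = 697, d = 927.
OR = (2012·927)/(572·697) = 1865124/398684 = 4.67820
Risk in exposed = 2012/2584 = 0.77864; risk in unexposed = 697/1624 = 0.42919; RR = 1.81421
OR/RR = 4.67820 / 1.81421 = 2.57864
The outcome is not rare, so the OR lies further from 1 than the RR.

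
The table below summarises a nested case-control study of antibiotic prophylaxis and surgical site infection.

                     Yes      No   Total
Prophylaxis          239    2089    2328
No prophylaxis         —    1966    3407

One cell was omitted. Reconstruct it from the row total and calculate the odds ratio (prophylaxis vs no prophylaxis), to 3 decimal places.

The missing cell is in the unexposed row: 3407 − 1966 = 1441.
So a = 239, b = 2089, c = 1441, d = 1966.
OR = (a·d)/(b·c) = (239 × 1966) / (2089 × 1441) = 469874 / 3010249 = 0.15609

0.156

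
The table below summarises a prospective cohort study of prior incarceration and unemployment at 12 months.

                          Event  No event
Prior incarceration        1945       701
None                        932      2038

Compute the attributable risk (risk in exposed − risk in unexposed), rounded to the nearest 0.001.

Cells: a = 1945, b = 701, c = 932, d = 2038.
Risk in exposed = 1945/2646 = 0.735072; risk in unexposed = 932/2970 = 0.313805.
Risk difference = 0.735072 − 0.313805 = 0.421267

0.421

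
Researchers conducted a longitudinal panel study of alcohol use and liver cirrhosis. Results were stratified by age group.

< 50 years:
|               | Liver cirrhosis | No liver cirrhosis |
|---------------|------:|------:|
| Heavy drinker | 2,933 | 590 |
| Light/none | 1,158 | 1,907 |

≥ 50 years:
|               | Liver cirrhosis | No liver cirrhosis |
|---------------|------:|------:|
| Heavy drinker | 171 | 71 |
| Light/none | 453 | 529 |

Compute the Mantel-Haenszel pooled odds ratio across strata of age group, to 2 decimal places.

7.10

OR_MH = Σ(aᵢdᵢ/nᵢ) / Σ(bᵢcᵢ/nᵢ), where nᵢ is the stratum total.
Stratum 1 (< 50 years): n = 6588; a·d/n = 2933·1907/6588 = 849.0029; b·c/n = 590·1158/6588 = 103.7067
Stratum 2 (≥ 50 years): n = 1224; a·d/n = 171·529/1224 = 73.9044; b·c/n = 71·453/1224 = 26.2770
OR_MH = (849.0029 + 73.9044) / (103.7067 + 26.2770) = 922.9073 / 129.9837 = 7.10018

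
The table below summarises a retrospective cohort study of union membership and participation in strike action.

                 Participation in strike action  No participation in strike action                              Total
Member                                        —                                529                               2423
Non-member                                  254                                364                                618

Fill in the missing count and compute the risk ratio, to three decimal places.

The missing cell is in the exposed row: 2423 − 529 = 1894.
So a = 1894, b = 529, c = 254, d = 364.
RR = [a/(a+b)] / [c/(c+d)] = (1894/2423) / (254/618) = 0.78168/0.41100 = 1.90187

1.902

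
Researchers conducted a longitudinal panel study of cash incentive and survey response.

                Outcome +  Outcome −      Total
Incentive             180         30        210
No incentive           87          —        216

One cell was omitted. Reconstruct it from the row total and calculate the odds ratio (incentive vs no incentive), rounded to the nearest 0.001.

8.897

The missing cell is in the unexposed row: 216 − 87 = 129.
So a = 180, b = 30, c = 87, d = 129.
OR = (a·d)/(b·c) = (180 × 129) / (30 × 87) = 23220 / 2610 = 8.89655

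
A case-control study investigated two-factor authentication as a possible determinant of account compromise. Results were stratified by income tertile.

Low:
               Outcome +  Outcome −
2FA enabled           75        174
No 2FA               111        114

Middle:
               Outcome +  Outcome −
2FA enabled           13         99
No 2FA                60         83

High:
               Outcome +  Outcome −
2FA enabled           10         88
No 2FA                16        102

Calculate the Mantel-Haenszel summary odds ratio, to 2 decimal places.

OR_MH = Σ(aᵢdᵢ/nᵢ) / Σ(bᵢcᵢ/nᵢ), where nᵢ is the stratum total.
Stratum 1 (Low): n = 474; a·d/n = 75·114/474 = 18.0380; b·c/n = 174·111/474 = 40.7468
Stratum 2 (Middle): n = 255; a·d/n = 13·83/255 = 4.2314; b·c/n = 99·60/255 = 23.2941
Stratum 3 (High): n = 216; a·d/n = 10·102/216 = 4.7222; b·c/n = 88·16/216 = 6.5185
OR_MH = (18.0380 + 4.2314 + 4.7222) / (40.7468 + 23.2941 + 6.5185) = 26.9916 / 70.5595 = 0.38254

0.38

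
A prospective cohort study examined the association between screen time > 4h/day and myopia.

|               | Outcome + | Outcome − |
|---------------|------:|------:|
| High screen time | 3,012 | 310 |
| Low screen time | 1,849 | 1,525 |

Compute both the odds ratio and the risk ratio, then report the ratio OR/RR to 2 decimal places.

Cells: a = 3012, b = 310, c = 1849, d = 1525.
OR = (3012·1525)/(310·1849) = 4593300/573190 = 8.01357
Risk in exposed = 3012/3322 = 0.90668; risk in unexposed = 1849/3374 = 0.54801; RR = 1.65449
OR/RR = 8.01357 / 1.65449 = 4.84354
The outcome is not rare, so the OR lies further from 1 than the RR.

4.84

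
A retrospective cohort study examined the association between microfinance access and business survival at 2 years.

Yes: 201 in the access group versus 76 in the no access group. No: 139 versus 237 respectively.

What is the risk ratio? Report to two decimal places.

2.43

From the description: a = 201, b = 139, c = 76, d = 237.
Risk in exposed = 201/340 = 0.59118; risk in unexposed = 76/313 = 0.24281.
RR = 0.59118 / 0.24281 = 2.43471
The risk among the exposed is 2.43 times that among the unexposed.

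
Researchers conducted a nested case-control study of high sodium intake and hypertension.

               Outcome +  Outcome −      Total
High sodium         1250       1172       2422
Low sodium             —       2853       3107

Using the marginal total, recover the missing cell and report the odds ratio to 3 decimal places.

The missing cell is in the unexposed row: 3107 − 2853 = 254.
So a = 1250, b = 1172, c = 254, d = 2853.
OR = (a·d)/(b·c) = (1250 × 2853) / (1172 × 254) = 3566250 / 297688 = 11.97982

11.980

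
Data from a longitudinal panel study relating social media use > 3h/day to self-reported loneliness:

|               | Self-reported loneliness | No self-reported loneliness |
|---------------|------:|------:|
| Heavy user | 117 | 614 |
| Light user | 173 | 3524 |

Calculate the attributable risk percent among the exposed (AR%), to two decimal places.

Cells: a = 117, b = 614, c = 173, d = 3524.
Risk in exposed = 117/731 = 0.16005; risk in unexposed = 173/3697 = 0.04679.
RR = 0.16005/0.04679 = 3.42036
AR% = (RR − 1)/RR × 100 = (3.42036 − 1)/3.42036 × 100 = 70.7633%

70.76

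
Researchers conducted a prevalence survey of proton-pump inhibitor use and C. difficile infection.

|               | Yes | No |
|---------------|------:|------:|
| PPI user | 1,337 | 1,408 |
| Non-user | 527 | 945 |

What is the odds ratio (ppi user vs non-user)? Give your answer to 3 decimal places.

1.703

Cells: a = 1337, b = 1408, c = 527, d = 945.
OR = (a·d)/(b·c) = (1337 × 945) / (1408 × 527) = 1263465 / 742016 = 1.70275
The odds of C. difficile infection are about 1.70 times as high in the ppi user group.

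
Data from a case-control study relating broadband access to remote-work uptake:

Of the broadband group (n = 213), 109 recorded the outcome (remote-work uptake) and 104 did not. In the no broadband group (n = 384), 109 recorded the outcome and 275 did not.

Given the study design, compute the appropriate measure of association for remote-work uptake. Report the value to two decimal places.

2.64

From the description: a = 109, b = 104, c = 109, d = 275.
This is a case-control study: participants were sampled on outcome status, so risks in the source population cannot be estimated directly — relative risk is not valid here. The odds ratio is the appropriate measure.
OR = (a·d)/(b·c) = (109 × 275) / (104 × 109) = 29975 / 11336 = 2.64423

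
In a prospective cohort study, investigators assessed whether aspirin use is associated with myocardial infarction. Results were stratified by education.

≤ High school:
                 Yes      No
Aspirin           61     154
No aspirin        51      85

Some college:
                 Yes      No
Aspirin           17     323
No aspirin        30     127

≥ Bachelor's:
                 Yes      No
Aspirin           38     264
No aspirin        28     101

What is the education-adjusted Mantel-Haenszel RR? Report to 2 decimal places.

0.57

RR_MH = Σ(aᵢ·n₀ᵢ/nᵢ) / Σ(cᵢ·n₁ᵢ/nᵢ), with n₁ᵢ = aᵢ+bᵢ (exposed), n₀ᵢ = cᵢ+dᵢ (unexposed), nᵢ = n₁ᵢ+n₀ᵢ.
Stratum 1 (≤ High school): n₁ = 215, n₀ = 136, n = 351; a·n₀/n = 61·136/351 = 23.6353; c·n₁/n = 51·215/351 = 31.2393
Stratum 2 (Some college): n₁ = 340, n₀ = 157, n = 497; a·n₀/n = 17·157/497 = 5.3702; c·n₁/n = 30·340/497 = 20.5231
Stratum 3 (≥ Bachelor's): n₁ = 302, n₀ = 129, n = 431; a·n₀/n = 38·129/431 = 11.3735; c·n₁/n = 28·302/431 = 19.6195
RR_MH = (23.6353 + 5.3702 + 11.3735) / (31.2393 + 20.5231 + 19.6195) = 40.3791 / 71.3819 = 0.56568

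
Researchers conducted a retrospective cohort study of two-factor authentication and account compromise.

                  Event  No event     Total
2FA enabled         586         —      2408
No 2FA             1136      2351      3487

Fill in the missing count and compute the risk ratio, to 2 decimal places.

0.75

The missing cell is in the exposed row: 2408 − 586 = 1822.
So a = 586, b = 1822, c = 1136, d = 2351.
RR = [a/(a+b)] / [c/(c+d)] = (586/2408) / (1136/3487) = 0.24336/0.32578 = 0.74699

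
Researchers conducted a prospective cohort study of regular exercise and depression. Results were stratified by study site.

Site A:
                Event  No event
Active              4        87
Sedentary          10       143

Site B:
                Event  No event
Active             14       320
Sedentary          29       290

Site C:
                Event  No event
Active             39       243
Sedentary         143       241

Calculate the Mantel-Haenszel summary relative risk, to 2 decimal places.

RR_MH = Σ(aᵢ·n₀ᵢ/nᵢ) / Σ(cᵢ·n₁ᵢ/nᵢ), with n₁ᵢ = aᵢ+bᵢ (exposed), n₀ᵢ = cᵢ+dᵢ (unexposed), nᵢ = n₁ᵢ+n₀ᵢ.
Stratum 1 (Site A): n₁ = 91, n₀ = 153, n = 244; a·n₀/n = 4·153/244 = 2.5082; c·n₁/n = 10·91/244 = 3.7295
Stratum 2 (Site B): n₁ = 334, n₀ = 319, n = 653; a·n₀/n = 14·319/653 = 6.8392; c·n₁/n = 29·334/653 = 14.8331
Stratum 3 (Site C): n₁ = 282, n₀ = 384, n = 666; a·n₀/n = 39·384/666 = 22.4865; c·n₁/n = 143·282/666 = 60.5495
RR_MH = (2.5082 + 6.8392 + 22.4865) / (3.7295 + 14.8331 + 60.5495) = 31.8339 / 79.1121 = 0.40239

0.40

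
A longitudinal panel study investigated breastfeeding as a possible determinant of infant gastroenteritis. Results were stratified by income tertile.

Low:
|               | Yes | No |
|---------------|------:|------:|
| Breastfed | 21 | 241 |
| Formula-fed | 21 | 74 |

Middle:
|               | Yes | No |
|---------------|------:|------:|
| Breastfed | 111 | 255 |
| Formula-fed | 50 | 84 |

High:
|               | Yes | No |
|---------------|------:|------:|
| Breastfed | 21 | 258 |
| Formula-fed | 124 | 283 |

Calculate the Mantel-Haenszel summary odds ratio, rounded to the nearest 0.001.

0.367

OR_MH = Σ(aᵢdᵢ/nᵢ) / Σ(bᵢcᵢ/nᵢ), where nᵢ is the stratum total.
Stratum 1 (Low): n = 357; a·d/n = 21·74/357 = 4.3529; b·c/n = 241·21/357 = 14.1765
Stratum 2 (Middle): n = 500; a·d/n = 111·84/500 = 18.6480; b·c/n = 255·50/500 = 25.5000
Stratum 3 (High): n = 686; a·d/n = 21·283/686 = 8.6633; b·c/n = 258·124/686 = 46.6356
OR_MH = (4.3529 + 18.6480 + 8.6633) / (14.1765 + 25.5000 + 46.6356) = 31.6642 / 86.3120 = 0.36686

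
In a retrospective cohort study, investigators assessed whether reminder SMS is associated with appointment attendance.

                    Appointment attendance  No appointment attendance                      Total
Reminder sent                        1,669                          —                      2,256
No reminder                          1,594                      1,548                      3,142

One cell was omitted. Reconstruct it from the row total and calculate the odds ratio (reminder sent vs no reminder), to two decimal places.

2.76

The missing cell is in the exposed row: 2256 − 1669 = 587.
So a = 1669, b = 587, c = 1594, d = 1548.
OR = (a·d)/(b·c) = (1669 × 1548) / (587 × 1594) = 2583612 / 935678 = 2.76122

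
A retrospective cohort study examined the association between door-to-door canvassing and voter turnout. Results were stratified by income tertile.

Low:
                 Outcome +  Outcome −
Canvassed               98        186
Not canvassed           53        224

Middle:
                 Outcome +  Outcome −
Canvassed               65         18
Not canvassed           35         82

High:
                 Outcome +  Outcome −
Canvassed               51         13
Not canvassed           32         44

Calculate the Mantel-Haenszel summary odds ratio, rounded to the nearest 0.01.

3.45

OR_MH = Σ(aᵢdᵢ/nᵢ) / Σ(bᵢcᵢ/nᵢ), where nᵢ is the stratum total.
Stratum 1 (Low): n = 561; a·d/n = 98·224/561 = 39.1301; b·c/n = 186·53/561 = 17.5722
Stratum 2 (Middle): n = 200; a·d/n = 65·82/200 = 26.6500; b·c/n = 18·35/200 = 3.1500
Stratum 3 (High): n = 140; a·d/n = 51·44/140 = 16.0286; b·c/n = 13·32/140 = 2.9714
OR_MH = (39.1301 + 26.6500 + 16.0286) / (17.5722 + 3.1500 + 2.9714) = 81.8087 / 23.6936 = 3.45277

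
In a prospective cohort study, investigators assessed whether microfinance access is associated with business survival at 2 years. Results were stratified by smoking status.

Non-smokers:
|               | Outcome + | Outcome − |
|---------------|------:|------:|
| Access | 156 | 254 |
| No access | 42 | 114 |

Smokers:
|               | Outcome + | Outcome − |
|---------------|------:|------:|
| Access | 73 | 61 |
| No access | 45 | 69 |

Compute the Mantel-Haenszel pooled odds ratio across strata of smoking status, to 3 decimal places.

OR_MH = Σ(aᵢdᵢ/nᵢ) / Σ(bᵢcᵢ/nᵢ), where nᵢ is the stratum total.
Stratum 1 (Non-smokers): n = 566; a·d/n = 156·114/566 = 31.4205; b·c/n = 254·42/566 = 18.8481
Stratum 2 (Smokers): n = 248; a·d/n = 73·69/248 = 20.3105; b·c/n = 61·45/248 = 11.0685
OR_MH = (31.4205 + 20.3105) / (18.8481 + 11.0685) = 51.7310 / 29.9166 = 1.72917

1.729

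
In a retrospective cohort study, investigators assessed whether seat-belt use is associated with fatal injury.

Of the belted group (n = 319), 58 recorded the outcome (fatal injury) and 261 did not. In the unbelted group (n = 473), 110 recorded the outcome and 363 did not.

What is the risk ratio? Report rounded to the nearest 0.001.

0.782

From the description: a = 58, b = 261, c = 110, d = 363.
Risk in exposed = 58/319 = 0.18182; risk in unexposed = 110/473 = 0.23256.
RR = 0.18182 / 0.23256 = 0.78182
The risk is 22% lower among the exposed than among the unexposed.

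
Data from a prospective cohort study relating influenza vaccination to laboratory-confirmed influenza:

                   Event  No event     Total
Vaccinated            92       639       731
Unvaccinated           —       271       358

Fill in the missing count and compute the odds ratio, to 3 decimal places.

The missing cell is in the unexposed row: 358 − 271 = 87.
So a = 92, b = 639, c = 87, d = 271.
OR = (a·d)/(b·c) = (92 × 271) / (639 × 87) = 24932 / 55593 = 0.44847

0.448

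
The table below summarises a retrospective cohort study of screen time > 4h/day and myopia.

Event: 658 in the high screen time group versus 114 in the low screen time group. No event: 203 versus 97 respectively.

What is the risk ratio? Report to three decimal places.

1.414

From the description: a = 658, b = 203, c = 114, d = 97.
Risk in exposed = 658/861 = 0.76423; risk in unexposed = 114/211 = 0.54028.
RR = 0.76423 / 0.54028 = 1.41449
The risk among the exposed is 1.41 times that among the unexposed.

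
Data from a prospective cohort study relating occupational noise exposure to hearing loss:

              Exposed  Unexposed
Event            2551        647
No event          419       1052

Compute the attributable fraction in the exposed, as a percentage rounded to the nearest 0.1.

55.7

Reading the table with exposure as columns: a = 2551 (Exposed, case), b = 419 (Exposed, non-case), c = 647 (Unexposed, case), d = 1052.
Risk in exposed = 2551/2970 = 0.85892; risk in unexposed = 647/1699 = 0.38081.
RR = 0.85892/0.38081 = 2.25550
AR% = (RR − 1)/RR × 100 = (2.25550 − 1)/2.25550 × 100 = 55.6640%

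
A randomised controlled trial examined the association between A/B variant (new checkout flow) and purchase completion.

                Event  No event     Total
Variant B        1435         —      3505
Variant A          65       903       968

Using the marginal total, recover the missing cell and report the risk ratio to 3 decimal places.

The missing cell is in the exposed row: 3505 − 1435 = 2070.
So a = 1435, b = 2070, c = 65, d = 903.
RR = [a/(a+b)] / [c/(c+d)] = (1435/3505) / (65/968) = 0.40942/0.06715 = 6.09714

6.097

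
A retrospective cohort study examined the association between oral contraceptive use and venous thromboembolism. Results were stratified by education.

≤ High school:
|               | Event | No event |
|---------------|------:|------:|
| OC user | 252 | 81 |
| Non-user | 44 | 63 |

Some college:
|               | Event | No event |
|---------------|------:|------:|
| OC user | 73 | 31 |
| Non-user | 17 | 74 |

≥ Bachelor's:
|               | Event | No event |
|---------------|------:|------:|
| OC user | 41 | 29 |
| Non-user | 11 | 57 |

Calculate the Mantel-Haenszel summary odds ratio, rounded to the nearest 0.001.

OR_MH = Σ(aᵢdᵢ/nᵢ) / Σ(bᵢcᵢ/nᵢ), where nᵢ is the stratum total.
Stratum 1 (≤ High school): n = 440; a·d/n = 252·63/440 = 36.0818; b·c/n = 81·44/440 = 8.1000
Stratum 2 (Some college): n = 195; a·d/n = 73·74/195 = 27.7026; b·c/n = 31·17/195 = 2.7026
Stratum 3 (≥ Bachelor's): n = 138; a·d/n = 41·57/138 = 16.9348; b·c/n = 29·11/138 = 2.3116
OR_MH = (36.0818 + 27.7026 + 16.9348) / (8.1000 + 2.7026 + 2.3116) = 80.7192 / 13.1142 = 6.15512

6.155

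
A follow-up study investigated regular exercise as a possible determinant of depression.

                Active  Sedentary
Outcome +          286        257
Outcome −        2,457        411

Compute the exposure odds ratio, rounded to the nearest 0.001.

0.186

Reading the table with exposure as columns: a = 286 (Active, case), b = 2457 (Active, non-case), c = 257 (Sedentary, case), d = 411.
OR = (a·d)/(b·c) = (286 × 411) / (2457 × 257) = 117546 / 631449 = 0.18615
Exposure is associated with lower odds of depression (OR = 0.19 < 1).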